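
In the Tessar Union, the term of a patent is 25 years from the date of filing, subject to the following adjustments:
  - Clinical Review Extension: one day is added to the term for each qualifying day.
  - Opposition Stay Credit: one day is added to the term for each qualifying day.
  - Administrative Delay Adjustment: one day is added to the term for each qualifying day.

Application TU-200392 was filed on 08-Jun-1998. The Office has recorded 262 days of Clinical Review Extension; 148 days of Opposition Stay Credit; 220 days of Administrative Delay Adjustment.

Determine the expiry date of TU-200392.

Base term: filing date + 25 years → 8 June 2023.
Clinical Review Extension: +262 days → 25 February 2024.
Opposition Stay Credit: +148 days → 22 July 2024.
Administrative Delay Adjustment: +220 days → 27 February 2025.

2025-02-27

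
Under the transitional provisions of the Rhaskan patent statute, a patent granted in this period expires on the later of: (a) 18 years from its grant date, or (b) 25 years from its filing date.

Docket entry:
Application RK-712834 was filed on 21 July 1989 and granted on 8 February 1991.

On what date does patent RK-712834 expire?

2014-07-21

(a) grant + 18 years → 8 February 2009.
(b) filing + 25 years → 21 July 2014.
Later of the two: 21 July 2014.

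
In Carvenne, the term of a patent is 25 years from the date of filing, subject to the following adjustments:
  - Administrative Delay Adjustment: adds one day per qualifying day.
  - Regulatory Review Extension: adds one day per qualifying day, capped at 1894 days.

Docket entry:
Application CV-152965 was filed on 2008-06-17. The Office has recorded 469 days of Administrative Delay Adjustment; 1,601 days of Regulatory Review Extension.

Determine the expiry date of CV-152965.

Base term: filing date + 25 years → 17 June 2033.
Administrative Delay Adjustment: +469 days → 29 September 2034.
Regulatory Review Extension: 1601 days (within the 1894-day cap) → +1601 days → 16 February 2039.

2039-02-16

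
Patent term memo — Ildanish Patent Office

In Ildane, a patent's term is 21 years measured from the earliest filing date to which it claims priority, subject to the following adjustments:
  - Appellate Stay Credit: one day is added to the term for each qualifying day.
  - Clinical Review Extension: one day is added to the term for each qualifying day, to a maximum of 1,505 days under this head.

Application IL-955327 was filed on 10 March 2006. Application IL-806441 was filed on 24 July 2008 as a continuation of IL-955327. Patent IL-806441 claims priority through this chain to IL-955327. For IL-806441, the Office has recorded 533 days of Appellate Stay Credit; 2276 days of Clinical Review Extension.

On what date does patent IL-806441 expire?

2032-10-07

Earliest priority filing: 10 March 2006.
Base term: 10 March 2006 + 21 years → 10 March 2027.
Appellate Stay Credit: +533 days → 24 August 2028.
Clinical Review Extension: 2276 days claimed exceeds the 1505-day cap, so +1505 days → 7 October 2032.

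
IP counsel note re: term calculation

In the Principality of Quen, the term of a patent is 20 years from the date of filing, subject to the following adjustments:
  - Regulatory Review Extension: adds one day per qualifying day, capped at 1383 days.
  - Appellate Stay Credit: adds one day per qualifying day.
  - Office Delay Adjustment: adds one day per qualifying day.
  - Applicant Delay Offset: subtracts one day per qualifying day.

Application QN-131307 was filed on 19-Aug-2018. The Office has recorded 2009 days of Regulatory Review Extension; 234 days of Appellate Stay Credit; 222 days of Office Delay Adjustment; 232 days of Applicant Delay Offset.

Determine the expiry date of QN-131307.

2043-01-12

Base term: filing date + 20 years → 19 August 2038.
Regulatory Review Extension: 2009 days claimed exceeds the 1383-day cap, so +1383 days → 2 June 2042.
Appellate Stay Credit: +234 days → 22 January 2043.
Office Delay Adjustment: +222 days → 1 September 2043.
Applicant Delay Offset: −232 days → 12 January 2043.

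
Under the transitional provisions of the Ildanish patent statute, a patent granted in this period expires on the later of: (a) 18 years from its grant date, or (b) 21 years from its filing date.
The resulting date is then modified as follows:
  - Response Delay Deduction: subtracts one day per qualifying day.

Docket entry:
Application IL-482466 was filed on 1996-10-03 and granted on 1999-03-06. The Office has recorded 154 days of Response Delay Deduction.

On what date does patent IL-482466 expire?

(a) grant + 18 years → 6 March 2017.
(b) filing + 21 years → 3 October 2017.
Later of the two: 3 October 2017.
Response Delay Deduction: −154 days → 2 May 2017.

2017-05-02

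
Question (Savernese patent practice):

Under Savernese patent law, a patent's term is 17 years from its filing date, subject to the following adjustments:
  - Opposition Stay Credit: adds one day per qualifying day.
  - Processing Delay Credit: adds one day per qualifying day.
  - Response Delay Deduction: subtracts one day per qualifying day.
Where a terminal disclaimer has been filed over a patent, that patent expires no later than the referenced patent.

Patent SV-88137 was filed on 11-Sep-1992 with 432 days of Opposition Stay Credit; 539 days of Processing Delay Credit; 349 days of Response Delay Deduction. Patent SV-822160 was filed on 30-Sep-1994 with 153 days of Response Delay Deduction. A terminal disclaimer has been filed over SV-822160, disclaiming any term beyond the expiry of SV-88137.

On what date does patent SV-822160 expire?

Natural term of SV-822160:
  Base: filing + 17 years → 30 September 2011.
  Response Delay Deduction: −153 days → 30 April 2011.
Expiry of referenced patent SV-88137:
  Base: filing + 17 years → 11 September 2009.
  Opposition Stay Credit: +432 days → 17 November 2010.
  Processing Delay Credit: +539 days → 9 May 2012.
  Response Delay Deduction: −349 days → 26 May 2011.
Terminal disclaimer: SV-822160 expires on the earlier of 30 April 2011 and 26 May 2011.

April 30, 2011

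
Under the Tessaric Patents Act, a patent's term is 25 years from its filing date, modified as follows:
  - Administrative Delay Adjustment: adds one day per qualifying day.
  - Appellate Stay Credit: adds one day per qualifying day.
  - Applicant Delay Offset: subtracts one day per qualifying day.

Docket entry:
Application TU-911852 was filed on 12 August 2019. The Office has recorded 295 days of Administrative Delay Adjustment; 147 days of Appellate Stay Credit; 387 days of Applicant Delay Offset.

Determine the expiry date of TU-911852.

Base term: filing date + 25 years → 12 August 2044.
Administrative Delay Adjustment: +295 days → 3 June 2045.
Appellate Stay Credit: +147 days → 28 October 2045.
Applicant Delay Offset: −387 days → 6 October 2044.

October 6, 2044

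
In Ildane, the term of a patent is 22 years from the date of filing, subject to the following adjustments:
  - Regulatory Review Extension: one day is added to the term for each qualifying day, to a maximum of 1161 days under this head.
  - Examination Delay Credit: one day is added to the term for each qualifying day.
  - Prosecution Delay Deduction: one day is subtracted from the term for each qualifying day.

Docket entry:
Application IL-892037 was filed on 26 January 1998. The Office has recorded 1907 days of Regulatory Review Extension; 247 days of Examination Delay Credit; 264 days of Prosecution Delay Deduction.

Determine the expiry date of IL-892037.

Base term: filing date + 22 years → 26 January 2020.
Regulatory Review Extension: 1907 days claimed exceeds the 1161-day cap, so +1161 days → 1 April 2023.
Examination Delay Credit: +247 days → 4 December 2023.
Prosecution Delay Deduction: −264 days → 15 March 2023.

2023-03-15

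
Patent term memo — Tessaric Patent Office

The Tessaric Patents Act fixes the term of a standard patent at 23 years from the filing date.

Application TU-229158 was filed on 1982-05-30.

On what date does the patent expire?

Filing date + 23 years → 30 May 2005.

2005-05-30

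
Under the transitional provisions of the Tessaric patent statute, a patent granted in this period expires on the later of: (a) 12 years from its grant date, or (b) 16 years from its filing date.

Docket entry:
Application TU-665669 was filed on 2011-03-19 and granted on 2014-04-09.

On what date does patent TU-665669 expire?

(a) grant + 12 years → 9 April 2026.
(b) filing + 16 years → 19 March 2027.
Later of the two: 19 March 2027.

2027-03-19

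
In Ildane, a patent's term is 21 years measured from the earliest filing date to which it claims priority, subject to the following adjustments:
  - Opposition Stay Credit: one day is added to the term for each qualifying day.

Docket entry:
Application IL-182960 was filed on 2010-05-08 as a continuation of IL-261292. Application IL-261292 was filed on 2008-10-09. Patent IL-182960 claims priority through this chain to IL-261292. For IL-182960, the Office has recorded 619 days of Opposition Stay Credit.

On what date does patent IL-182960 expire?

Earliest priority filing: 9 October 2008.
Base term: 9 October 2008 + 21 years → 9 October 2029.
Opposition Stay Credit: +619 days → 20 June 2031.

June 20, 2031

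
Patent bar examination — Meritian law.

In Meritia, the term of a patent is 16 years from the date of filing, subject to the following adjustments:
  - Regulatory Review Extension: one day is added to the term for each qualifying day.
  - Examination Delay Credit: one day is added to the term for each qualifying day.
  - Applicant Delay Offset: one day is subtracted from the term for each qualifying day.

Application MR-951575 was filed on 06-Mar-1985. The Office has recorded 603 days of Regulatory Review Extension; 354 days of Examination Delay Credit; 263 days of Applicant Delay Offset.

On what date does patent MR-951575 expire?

January 29, 2003

Base term: filing date + 16 years → 6 March 2001.
Regulatory Review Extension: +603 days → 30 October 2002.
Examination Delay Credit: +354 days → 19 October 2003.
Applicant Delay Offset: −263 days → 29 January 2003.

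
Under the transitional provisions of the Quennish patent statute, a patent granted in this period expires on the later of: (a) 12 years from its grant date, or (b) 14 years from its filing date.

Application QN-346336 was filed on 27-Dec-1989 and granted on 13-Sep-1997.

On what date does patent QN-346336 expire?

(a) grant + 12 years → 13 September 2009.
(b) filing + 14 years → 27 December 2003.
Later of the two: 13 September 2009.

2009-09-13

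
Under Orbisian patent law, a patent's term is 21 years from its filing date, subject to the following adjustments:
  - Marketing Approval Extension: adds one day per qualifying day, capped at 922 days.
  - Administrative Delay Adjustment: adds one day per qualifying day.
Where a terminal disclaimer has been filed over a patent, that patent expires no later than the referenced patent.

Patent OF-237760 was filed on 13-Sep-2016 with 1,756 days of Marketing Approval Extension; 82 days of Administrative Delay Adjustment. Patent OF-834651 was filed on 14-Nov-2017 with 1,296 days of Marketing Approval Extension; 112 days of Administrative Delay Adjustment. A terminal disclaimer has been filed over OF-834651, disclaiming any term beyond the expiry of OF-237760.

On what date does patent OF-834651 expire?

Natural term of OF-834651:
  Base: filing + 21 years → 14 November 2038.
  Marketing Approval Extension: 1296 days claimed exceeds the 922-day cap, so +922 days → 24 May 2041.
  Administrative Delay Adjustment: +112 days → 13 September 2041.
Expiry of referenced patent OF-237760:
  Base: filing + 21 years → 13 September 2037.
  Marketing Approval Extension: 1756 days claimed exceeds the 922-day cap, so +922 days → 23 March 2040.
  Administrative Delay Adjustment: +82 days → 13 June 2040.
Terminal disclaimer: OF-834651 expires on the earlier of 13 September 2041 and 13 June 2040.

2040-06-13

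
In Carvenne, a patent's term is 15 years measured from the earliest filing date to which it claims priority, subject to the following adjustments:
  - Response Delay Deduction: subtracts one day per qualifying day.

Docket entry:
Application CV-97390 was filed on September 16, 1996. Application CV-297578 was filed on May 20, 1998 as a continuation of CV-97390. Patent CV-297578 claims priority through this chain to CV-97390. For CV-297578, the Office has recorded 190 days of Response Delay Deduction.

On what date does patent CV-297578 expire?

Earliest priority filing: 16 September 1996.
Base term: 16 September 1996 + 15 years → 16 September 2011.
Response Delay Deduction: −190 days → 10 March 2011.

2011-03-10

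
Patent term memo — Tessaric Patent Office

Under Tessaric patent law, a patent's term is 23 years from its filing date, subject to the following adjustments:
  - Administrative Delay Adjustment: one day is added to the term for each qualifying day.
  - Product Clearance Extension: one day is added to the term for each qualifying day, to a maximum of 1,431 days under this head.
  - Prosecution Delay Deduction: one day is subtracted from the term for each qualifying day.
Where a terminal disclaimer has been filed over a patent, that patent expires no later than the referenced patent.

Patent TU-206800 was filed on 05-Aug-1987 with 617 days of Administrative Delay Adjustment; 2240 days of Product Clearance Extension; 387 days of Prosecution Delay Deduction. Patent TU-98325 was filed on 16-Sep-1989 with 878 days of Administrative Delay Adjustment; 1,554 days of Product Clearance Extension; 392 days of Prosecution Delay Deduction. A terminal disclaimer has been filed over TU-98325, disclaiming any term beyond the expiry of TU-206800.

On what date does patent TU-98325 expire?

Natural term of TU-98325:
  Base: filing + 23 years → 16 September 2012.
  Administrative Delay Adjustment: +878 days → 11 February 2015.
  Product Clearance Extension: 1554 days claimed exceeds the 1431-day cap, so +1431 days → 12 January 2019.
  Prosecution Delay Deduction: −392 days → 16 December 2017.
Expiry of referenced patent TU-206800:
  Base: filing + 23 years → 5 August 2010.
  Administrative Delay Adjustment: +617 days → 13 April 2012.
  Product Clearance Extension: 2240 days claimed exceeds the 1431-day cap, so +1431 days → 14 March 2016.
  Prosecution Delay Deduction: −387 days → 21 February 2015.
Terminal disclaimer: TU-98325 expires on the earlier of 16 December 2017 and 21 February 2015.

February 21, 2015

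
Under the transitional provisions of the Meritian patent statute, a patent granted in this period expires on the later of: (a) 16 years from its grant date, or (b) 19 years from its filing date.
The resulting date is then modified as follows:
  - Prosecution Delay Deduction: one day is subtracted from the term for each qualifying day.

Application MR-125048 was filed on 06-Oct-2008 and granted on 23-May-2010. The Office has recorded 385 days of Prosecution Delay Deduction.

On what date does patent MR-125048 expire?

2026-09-16

(a) grant + 16 years → 23 May 2026.
(b) filing + 19 years → 6 October 2027.
Later of the two: 6 October 2027.
Prosecution Delay Deduction: −385 days → 16 September 2026.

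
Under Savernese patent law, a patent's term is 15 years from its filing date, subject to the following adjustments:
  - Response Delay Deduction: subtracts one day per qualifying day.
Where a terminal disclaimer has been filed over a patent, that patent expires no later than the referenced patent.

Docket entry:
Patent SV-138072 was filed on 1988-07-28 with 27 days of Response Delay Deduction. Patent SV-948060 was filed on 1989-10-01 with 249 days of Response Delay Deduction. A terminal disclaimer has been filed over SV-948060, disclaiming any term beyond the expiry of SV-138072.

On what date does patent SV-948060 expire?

Natural term of SV-948060:
  Base: filing + 15 years → 1 October 2004.
  Response Delay Deduction: −249 days → 26 January 2004.
Expiry of referenced patent SV-138072:
  Base: filing + 15 years → 28 July 2003.
  Response Delay Deduction: −27 days → 1 July 2003.
Terminal disclaimer: SV-948060 expires on the earlier of 26 January 2004 and 1 July 2003.

2003-07-01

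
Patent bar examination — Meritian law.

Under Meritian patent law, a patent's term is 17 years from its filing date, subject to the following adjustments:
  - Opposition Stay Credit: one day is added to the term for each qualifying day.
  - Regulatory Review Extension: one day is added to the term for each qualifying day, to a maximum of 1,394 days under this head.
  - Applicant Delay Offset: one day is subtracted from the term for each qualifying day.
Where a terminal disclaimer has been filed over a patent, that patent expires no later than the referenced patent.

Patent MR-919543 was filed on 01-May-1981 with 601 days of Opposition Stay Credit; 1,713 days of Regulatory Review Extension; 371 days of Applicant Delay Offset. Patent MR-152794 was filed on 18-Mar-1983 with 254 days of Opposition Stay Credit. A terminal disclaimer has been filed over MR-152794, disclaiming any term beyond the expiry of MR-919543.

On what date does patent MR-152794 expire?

Natural term of MR-152794:
  Base: filing + 17 years → 18 March 2000.
  Opposition Stay Credit: +254 days → 27 November 2000.
Expiry of referenced patent MR-919543:
  Base: filing + 17 years → 1 May 1998.
  Opposition Stay Credit: +601 days → 23 December 1999.
  Regulatory Review Extension: 1713 days claimed exceeds the 1394-day cap, so +1394 days → 17 October 2003.
  Applicant Delay Offset: −371 days → 11 October 2002.
Terminal disclaimer: MR-152794 expires on the earlier of 27 November 2000 and 11 October 2002.

2000-11-27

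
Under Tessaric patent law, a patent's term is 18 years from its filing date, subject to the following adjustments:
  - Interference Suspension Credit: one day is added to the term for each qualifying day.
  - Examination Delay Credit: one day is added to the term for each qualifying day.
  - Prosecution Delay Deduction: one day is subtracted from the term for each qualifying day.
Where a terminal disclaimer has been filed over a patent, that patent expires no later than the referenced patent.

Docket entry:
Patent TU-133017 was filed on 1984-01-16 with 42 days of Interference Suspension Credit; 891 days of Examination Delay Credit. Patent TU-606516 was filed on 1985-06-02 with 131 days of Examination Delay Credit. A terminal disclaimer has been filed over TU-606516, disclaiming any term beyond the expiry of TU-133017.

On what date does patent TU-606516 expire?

2003-10-11

Natural term of TU-606516:
  Base: filing + 18 years → 2 June 2003.
  Examination Delay Credit: +131 days → 11 October 2003.
Expiry of referenced patent TU-133017:
  Base: filing + 18 years → 16 January 2002.
  Interference Suspension Credit: +42 days → 27 February 2002.
  Examination Delay Credit: +891 days → 6 August 2004.
Terminal disclaimer: TU-606516 expires on the earlier of 11 October 2003 and 6 August 2004.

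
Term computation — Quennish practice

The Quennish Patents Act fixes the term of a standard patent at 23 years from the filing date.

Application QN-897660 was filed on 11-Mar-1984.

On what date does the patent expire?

Filing date + 23 years → 11 March 2007.

March 11, 2007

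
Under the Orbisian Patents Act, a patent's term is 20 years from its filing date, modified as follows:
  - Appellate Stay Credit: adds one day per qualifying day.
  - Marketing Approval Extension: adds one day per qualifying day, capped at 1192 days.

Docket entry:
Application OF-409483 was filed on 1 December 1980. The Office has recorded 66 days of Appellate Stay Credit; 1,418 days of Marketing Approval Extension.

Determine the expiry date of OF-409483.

Base term: filing date + 20 years → 1 December 2000.
Appellate Stay Credit: +66 days → 5 February 2001.
Marketing Approval Extension: 1418 days claimed exceeds the 1192-day cap, so +1192 days → 12 May 2004.

May 12, 2004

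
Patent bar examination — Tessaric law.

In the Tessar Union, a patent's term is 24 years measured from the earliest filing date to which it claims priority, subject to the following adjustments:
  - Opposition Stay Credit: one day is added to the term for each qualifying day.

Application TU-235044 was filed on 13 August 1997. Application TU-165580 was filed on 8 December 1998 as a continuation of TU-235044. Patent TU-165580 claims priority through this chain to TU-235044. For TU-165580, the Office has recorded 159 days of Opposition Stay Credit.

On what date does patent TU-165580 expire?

January 19, 2022

Earliest priority filing: 13 August 1997.
Base term: 13 August 1997 + 24 years → 13 August 2021.
Opposition Stay Credit: +159 days → 19 January 2022.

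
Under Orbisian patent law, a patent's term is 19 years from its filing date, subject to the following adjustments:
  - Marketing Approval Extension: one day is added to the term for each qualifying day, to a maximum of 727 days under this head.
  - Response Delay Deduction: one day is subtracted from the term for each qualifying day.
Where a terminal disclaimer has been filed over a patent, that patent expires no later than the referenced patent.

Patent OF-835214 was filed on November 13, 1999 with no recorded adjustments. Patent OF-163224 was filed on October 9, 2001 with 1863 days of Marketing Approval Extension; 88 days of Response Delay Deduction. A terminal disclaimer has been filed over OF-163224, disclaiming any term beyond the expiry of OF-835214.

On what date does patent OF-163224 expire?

2018-11-13

Natural term of OF-163224:
  Base: filing + 19 years → 9 October 2020.
  Marketing Approval Extension: 1863 days claimed exceeds the 727-day cap, so +727 days → 6 October 2022.
  Response Delay Deduction: −88 days → 10 July 2022.
Expiry of referenced patent OF-835214:
  Base: filing + 19 years → 13 November 2018.
Terminal disclaimer: OF-163224 expires on the earlier of 10 July 2022 and 13 November 2018.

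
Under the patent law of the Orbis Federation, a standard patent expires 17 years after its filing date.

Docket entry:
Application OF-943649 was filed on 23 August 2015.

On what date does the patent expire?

Filing date + 17 years → 23 August 2032.

August 23, 2032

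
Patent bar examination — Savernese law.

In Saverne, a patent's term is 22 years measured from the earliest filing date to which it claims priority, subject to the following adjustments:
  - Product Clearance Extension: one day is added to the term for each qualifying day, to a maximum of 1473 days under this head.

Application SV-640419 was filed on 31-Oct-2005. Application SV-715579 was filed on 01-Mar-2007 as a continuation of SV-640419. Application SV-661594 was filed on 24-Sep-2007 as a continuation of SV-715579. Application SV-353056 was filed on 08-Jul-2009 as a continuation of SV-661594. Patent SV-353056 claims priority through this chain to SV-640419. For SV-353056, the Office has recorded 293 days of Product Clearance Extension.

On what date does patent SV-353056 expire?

Earliest priority filing: 31 October 2005.
Base term: 31 October 2005 + 22 years → 31 October 2027.
Product Clearance Extension: 293 days (within the 1473-day cap) → +293 days → 19 August 2028.

August 19, 2028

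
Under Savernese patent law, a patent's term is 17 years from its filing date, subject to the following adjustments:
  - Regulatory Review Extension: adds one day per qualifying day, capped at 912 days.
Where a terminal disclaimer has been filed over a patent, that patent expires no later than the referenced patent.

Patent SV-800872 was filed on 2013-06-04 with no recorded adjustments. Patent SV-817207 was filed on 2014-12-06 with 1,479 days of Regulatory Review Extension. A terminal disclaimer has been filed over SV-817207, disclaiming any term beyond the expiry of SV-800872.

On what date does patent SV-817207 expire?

June 4, 2030

Natural term of SV-817207:
  Base: filing + 17 years → 6 December 2031.
  Regulatory Review Extension: 1479 days claimed exceeds the 912-day cap, so +912 days → 5 June 2034.
Expiry of referenced patent SV-800872:
  Base: filing + 17 years → 4 June 2030.
Terminal disclaimer: SV-817207 expires on the earlier of 5 June 2034 and 4 June 2030.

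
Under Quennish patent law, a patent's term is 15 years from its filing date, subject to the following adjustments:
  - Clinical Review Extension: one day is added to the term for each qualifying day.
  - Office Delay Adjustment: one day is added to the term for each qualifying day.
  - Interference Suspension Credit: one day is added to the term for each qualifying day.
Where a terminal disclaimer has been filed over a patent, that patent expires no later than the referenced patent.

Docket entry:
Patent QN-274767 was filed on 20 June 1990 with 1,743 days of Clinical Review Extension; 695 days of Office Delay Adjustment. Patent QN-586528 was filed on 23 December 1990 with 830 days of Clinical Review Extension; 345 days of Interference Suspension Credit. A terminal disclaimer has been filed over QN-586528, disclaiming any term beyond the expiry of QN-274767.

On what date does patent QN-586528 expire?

March 12, 2009

Natural term of QN-586528:
  Base: filing + 15 years → 23 December 2005.
  Clinical Review Extension: +830 days → 1 April 2008.
  Interference Suspension Credit: +345 days → 12 March 2009.
Expiry of referenced patent QN-274767:
  Base: filing + 15 years → 20 June 2005.
  Clinical Review Extension: +1743 days → 29 March 2010.
  Office Delay Adjustment: +695 days → 22 February 2012.
Terminal disclaimer: QN-586528 expires on the earlier of 12 March 2009 and 22 February 2012.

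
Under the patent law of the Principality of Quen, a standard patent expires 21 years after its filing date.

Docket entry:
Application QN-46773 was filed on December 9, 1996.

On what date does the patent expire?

December 9, 2017

Filing date + 21 years → 9 December 2017.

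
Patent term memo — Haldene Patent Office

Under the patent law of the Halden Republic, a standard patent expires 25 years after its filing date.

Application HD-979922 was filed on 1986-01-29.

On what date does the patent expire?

Filing date + 25 years → 29 January 2011.

January 29, 2011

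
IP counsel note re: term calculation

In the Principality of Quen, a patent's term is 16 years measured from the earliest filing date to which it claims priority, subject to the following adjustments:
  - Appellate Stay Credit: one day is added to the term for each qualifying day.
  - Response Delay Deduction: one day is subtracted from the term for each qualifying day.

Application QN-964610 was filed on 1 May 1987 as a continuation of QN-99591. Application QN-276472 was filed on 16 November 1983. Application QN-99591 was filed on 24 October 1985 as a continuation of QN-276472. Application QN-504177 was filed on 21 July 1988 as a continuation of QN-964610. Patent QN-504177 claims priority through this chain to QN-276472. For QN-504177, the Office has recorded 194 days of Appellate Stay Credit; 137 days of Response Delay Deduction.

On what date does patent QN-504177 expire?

Earliest priority filing: 16 November 1983.
Base term: 16 November 1983 + 16 years → 16 November 1999.
Appellate Stay Credit: +194 days → 28 May 2000.
Response Delay Deduction: −137 days → 12 January 2000.

2000-01-12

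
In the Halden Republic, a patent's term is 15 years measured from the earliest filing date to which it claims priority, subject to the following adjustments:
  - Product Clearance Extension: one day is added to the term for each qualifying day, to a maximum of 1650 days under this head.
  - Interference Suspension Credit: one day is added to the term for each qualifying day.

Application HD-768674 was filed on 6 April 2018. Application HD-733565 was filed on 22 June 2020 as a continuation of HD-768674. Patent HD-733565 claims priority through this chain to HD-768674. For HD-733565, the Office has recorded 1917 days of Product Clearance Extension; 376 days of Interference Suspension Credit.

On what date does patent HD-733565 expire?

2038-10-23

Earliest priority filing: 6 April 2018.
Base term: 6 April 2018 + 15 years → 6 April 2033.
Product Clearance Extension: 1917 days claimed exceeds the 1650-day cap, so +1650 days → 12 October 2037.
Interference Suspension Credit: +376 days → 23 October 2038.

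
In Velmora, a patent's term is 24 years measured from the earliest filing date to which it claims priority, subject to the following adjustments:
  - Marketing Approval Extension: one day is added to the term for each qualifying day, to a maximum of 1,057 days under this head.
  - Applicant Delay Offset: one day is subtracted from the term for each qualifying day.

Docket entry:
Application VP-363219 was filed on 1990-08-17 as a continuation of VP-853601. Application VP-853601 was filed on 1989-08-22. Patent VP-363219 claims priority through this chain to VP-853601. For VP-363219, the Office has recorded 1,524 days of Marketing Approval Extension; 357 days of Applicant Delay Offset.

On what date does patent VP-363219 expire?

Earliest priority filing: 22 August 1989.
Base term: 22 August 1989 + 24 years → 22 August 2013.
Marketing Approval Extension: 1524 days claimed exceeds the 1057-day cap, so +1057 days → 14 July 2016.
Applicant Delay Offset: −357 days → 23 July 2015.

July 23, 2015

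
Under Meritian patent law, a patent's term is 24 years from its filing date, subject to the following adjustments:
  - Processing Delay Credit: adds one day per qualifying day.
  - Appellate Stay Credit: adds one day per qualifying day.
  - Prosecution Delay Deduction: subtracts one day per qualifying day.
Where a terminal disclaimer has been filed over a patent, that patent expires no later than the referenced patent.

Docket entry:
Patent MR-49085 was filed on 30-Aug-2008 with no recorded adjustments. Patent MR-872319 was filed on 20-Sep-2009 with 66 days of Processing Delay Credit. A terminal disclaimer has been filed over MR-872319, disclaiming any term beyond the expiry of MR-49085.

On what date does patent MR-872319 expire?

Natural term of MR-872319:
  Base: filing + 24 years → 20 September 2033.
  Processing Delay Credit: +66 days → 25 November 2033.
Expiry of referenced patent MR-49085:
  Base: filing + 24 years → 30 August 2032.
Terminal disclaimer: MR-872319 expires on the earlier of 25 November 2033 and 30 August 2032.

August 30, 2032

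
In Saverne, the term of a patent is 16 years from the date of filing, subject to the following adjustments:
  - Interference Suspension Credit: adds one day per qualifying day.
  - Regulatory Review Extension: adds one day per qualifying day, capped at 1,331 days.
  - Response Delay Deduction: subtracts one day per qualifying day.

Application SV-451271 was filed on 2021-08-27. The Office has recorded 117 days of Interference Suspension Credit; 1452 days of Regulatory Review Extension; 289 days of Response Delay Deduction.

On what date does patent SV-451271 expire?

Base term: filing date + 16 years → 27 August 2037.
Interference Suspension Credit: +117 days → 22 December 2037.
Regulatory Review Extension: 1452 days claimed exceeds the 1331-day cap, so +1331 days → 14 August 2041.
Response Delay Deduction: −289 days → 29 October 2040.

October 29, 2040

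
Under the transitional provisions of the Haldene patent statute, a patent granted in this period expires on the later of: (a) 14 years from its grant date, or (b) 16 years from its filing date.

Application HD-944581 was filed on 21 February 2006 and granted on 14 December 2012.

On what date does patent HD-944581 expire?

December 14, 2026

(a) grant + 14 years → 14 December 2026.
(b) filing + 16 years → 21 February 2022.
Later of the two: 14 December 2026.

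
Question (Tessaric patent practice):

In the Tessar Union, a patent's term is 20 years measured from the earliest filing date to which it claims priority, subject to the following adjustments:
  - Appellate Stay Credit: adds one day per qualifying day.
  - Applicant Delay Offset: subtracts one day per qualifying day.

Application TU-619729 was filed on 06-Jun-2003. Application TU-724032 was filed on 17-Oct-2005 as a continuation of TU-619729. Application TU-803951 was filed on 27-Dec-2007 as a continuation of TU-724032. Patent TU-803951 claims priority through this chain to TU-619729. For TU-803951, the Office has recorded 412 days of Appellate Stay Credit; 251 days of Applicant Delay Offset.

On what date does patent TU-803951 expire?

Earliest priority filing: 6 June 2003.
Base term: 6 June 2003 + 20 years → 6 June 2023.
Appellate Stay Credit: +412 days → 22 July 2024.
Applicant Delay Offset: −251 days → 14 November 2023.

November 14, 2023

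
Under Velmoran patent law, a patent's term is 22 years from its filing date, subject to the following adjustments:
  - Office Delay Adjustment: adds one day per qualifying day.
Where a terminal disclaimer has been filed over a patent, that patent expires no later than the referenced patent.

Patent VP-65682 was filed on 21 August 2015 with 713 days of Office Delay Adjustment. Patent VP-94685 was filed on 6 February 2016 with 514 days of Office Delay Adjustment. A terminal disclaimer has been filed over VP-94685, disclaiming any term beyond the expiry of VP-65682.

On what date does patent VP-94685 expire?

2039-07-05

Natural term of VP-94685:
  Base: filing + 22 years → 6 February 2038.
  Office Delay Adjustment: +514 days → 5 July 2039.
Expiry of referenced patent VP-65682:
  Base: filing + 22 years → 21 August 2037.
  Office Delay Adjustment: +713 days → 4 August 2039.
Terminal disclaimer: VP-94685 expires on the earlier of 5 July 2039 and 4 August 2039.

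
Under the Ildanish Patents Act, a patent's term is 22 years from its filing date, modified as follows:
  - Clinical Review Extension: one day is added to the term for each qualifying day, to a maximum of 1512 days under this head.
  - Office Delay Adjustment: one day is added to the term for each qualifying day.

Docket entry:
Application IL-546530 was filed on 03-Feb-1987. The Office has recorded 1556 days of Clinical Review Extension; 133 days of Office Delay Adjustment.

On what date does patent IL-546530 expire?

August 6, 2013

Base term: filing date + 22 years → 3 February 2009.
Clinical Review Extension: 1556 days claimed exceeds the 1512-day cap, so +1512 days → 26 March 2013.
Office Delay Adjustment: +133 days → 6 August 2013.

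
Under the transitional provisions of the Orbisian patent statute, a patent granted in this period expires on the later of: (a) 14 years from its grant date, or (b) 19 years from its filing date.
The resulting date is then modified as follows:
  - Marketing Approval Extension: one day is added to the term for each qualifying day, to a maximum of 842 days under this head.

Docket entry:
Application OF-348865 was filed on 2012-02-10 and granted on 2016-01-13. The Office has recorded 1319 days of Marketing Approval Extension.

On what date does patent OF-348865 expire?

2033-06-01

(a) grant + 14 years → 13 January 2030.
(b) filing + 19 years → 10 February 2031.
Later of the two: 10 February 2031.
Marketing Approval Extension: 1319 days claimed exceeds the 842-day cap, so +842 days → 1 June 2033.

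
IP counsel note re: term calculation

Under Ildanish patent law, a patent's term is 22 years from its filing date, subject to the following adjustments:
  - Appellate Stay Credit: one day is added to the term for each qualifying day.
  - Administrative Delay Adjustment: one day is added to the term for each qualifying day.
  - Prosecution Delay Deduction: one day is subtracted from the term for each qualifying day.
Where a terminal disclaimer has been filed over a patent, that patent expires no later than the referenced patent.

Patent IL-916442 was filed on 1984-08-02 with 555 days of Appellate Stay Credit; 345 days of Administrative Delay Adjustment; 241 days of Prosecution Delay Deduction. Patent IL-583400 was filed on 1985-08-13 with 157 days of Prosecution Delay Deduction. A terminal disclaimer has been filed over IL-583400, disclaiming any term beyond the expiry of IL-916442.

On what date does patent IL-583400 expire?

2007-03-09

Natural term of IL-583400:
  Base: filing + 22 years → 13 August 2007.
  Prosecution Delay Deduction: −157 days → 9 March 2007.
Expiry of referenced patent IL-916442:
  Base: filing + 22 years → 2 August 2006.
  Appellate Stay Credit: +555 days → 8 February 2008.
  Administrative Delay Adjustment: +345 days → 18 January 2009.
  Prosecution Delay Deduction: −241 days → 22 May 2008.
Terminal disclaimer: IL-583400 expires on the earlier of 9 March 2007 and 22 May 2008.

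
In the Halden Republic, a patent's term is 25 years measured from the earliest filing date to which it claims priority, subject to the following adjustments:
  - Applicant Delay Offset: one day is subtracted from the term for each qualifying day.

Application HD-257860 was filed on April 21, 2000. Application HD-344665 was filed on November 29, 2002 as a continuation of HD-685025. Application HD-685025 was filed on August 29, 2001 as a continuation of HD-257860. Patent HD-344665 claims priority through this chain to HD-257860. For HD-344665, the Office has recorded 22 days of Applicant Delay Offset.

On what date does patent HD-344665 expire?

Earliest priority filing: 21 April 2000.
Base term: 21 April 2000 + 25 years → 21 April 2025.
Applicant Delay Offset: −22 days → 30 March 2025.

2025-03-30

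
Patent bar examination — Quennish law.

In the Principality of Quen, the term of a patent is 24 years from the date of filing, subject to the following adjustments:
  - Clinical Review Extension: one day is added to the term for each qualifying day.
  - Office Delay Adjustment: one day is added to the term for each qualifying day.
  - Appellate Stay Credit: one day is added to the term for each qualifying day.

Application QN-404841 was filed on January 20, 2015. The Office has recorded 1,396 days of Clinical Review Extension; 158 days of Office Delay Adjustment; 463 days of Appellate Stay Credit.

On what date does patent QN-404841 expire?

Base term: filing date + 24 years → 20 January 2039.
Clinical Review Extension: +1396 days → 16 November 2042.
Office Delay Adjustment: +158 days → 23 April 2043.
Appellate Stay Credit: +463 days → 29 July 2044.

July 29, 2044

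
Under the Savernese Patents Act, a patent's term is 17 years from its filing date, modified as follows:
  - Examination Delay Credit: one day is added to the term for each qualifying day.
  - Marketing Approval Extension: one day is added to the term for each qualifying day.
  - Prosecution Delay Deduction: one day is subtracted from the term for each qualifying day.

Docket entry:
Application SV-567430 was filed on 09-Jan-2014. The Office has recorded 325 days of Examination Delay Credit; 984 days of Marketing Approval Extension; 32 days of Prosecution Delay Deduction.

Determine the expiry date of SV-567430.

Base term: filing date + 17 years → 9 January 2031.
Examination Delay Credit: +325 days → 30 November 2031.
Marketing Approval Extension: +984 days → 10 August 2034.
Prosecution Delay Deduction: −32 days → 9 July 2034.

July 9, 2034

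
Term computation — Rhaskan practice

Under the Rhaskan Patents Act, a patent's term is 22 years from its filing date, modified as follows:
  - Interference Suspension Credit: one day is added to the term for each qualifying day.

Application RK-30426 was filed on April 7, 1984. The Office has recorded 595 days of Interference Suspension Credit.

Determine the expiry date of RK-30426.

Base term: filing date + 22 years → 7 April 2006.
Interference Suspension Credit: +595 days → 23 November 2007.

2007-11-23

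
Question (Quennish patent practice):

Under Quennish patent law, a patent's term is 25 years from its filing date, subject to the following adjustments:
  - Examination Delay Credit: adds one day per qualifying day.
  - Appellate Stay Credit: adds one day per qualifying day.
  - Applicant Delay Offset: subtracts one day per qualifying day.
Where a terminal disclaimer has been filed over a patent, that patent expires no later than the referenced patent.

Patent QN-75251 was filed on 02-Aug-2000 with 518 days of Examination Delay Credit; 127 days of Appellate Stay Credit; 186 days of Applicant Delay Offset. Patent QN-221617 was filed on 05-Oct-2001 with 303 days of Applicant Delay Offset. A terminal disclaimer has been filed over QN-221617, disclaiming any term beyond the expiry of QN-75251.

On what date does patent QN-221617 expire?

Natural term of QN-221617:
  Base: filing + 25 years → 5 October 2026.
  Applicant Delay Offset: −303 days → 6 December 2025.
Expiry of referenced patent QN-75251:
  Base: filing + 25 years → 2 August 2025.
  Examination Delay Credit: +518 days → 2 January 2027.
  Appellate Stay Credit: +127 days → 9 May 2027.
  Applicant Delay Offset: −186 days → 4 November 2026.
Terminal disclaimer: QN-221617 expires on the earlier of 6 December 2025 and 4 November 2026.

2025-12-06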